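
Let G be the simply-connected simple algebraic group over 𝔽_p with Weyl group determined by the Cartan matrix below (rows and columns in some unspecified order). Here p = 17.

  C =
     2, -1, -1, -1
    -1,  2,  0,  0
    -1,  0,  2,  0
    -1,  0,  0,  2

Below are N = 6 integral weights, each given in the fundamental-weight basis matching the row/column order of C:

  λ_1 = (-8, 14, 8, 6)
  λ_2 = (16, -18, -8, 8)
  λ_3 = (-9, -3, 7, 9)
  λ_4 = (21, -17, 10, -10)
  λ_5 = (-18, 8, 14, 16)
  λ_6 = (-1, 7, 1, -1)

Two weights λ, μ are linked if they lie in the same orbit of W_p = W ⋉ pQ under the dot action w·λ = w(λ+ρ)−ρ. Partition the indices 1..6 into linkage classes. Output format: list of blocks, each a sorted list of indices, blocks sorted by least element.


Type D_4, rank 4, |W|=192; reorder rows/cols to standard.

Each λ_j+ρ reduced to Ā_17; 4-tuples below use C's row order:

  1: (0, 8, 2, 0) · 2: (0, 8, 2, 0) · 3: (0, 8, 2, 0) · 4: (1, 0, 5, 7) · 5: (0, 8, 2, 0) · 6: (0, 8, 2, 0)

The 6 indices split into 2 linkage classes (same alcove rep ⇔ same W_17-dot-orbit):

[[1, 2, 3, 5, 6], [4]]


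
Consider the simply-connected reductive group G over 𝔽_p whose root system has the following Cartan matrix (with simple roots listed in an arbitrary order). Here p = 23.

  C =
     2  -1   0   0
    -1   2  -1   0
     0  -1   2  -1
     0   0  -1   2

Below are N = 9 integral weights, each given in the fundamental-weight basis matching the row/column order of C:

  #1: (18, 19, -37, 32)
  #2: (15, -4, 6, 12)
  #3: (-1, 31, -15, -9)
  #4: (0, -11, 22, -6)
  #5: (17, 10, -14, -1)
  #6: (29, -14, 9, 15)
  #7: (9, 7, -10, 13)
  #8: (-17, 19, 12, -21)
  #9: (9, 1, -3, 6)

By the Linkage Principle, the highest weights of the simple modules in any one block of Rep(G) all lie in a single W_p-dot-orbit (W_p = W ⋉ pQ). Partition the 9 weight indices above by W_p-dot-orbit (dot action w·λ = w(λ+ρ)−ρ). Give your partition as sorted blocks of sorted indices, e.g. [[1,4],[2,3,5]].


C ↔ A_4 under row/col permutation; |W(A_4)| = 120.

Alcove-folded reps (p=23, 9 weights, presented ϖ-order):

  1: (3, 3, 4, 3)
  2: (3, 3, 4, 3)
  3: (9, 1, 8, 5)
  4: (9, 1, 8, 5)
  5: (10, 0, 2, 5)
  6: (3, 3, 4, 3)
  7: (9, 1, 8, 5)
  8: (3, 3, 4, 3)
  9: (10, 0, 2, 5)

These 9 weights hit 3 W_23-dot-orbits; sizes (4, 3, 2):

[[1, 2, 6, 8], [3, 4, 7], [5, 9]]


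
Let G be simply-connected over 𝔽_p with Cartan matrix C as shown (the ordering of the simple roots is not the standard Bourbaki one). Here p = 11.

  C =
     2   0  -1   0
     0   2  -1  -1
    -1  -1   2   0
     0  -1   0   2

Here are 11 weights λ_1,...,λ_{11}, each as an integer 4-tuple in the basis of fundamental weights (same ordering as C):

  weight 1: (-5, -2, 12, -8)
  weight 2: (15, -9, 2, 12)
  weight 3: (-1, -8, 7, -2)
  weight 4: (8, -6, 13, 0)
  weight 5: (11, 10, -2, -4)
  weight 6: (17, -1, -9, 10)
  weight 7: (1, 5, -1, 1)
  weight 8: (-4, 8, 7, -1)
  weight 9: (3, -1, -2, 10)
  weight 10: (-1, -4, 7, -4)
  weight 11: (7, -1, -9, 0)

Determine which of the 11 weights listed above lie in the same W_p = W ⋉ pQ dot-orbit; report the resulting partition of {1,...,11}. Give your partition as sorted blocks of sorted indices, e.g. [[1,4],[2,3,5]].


Cartan matrix: type A_4 (|W|=120); un-permuting the 4 rows.

Folding the 11 weights λ_j+ρ into Ā_11 (reps in the given 4-coord order):

    λ_1 → (2, 6, 1, 1)
    λ_2 → (0, 3, 2, 3)
    λ_3 → (0, 1, 0, 7)
    λ_4 → (2, 6, 1, 1)
    λ_5 → (0, 1, 0, 7)
    λ_6 → (0, 1, 0, 7)
    λ_7 → (2, 6, 0, 2)
    λ_8 → (0, 3, 2, 3)
    λ_9 → (0, 1, 0, 7)
    λ_10 → (0, 3, 2, 3)
    λ_11 → (0, 1, 0, 7)

The 11 indices split into 4 linkage classes (same alcove rep ⇔ same W_11-dot-orbit):

[[1, 4], [2, 8, 10], [3, 5, 6, 9, 11], [7]]


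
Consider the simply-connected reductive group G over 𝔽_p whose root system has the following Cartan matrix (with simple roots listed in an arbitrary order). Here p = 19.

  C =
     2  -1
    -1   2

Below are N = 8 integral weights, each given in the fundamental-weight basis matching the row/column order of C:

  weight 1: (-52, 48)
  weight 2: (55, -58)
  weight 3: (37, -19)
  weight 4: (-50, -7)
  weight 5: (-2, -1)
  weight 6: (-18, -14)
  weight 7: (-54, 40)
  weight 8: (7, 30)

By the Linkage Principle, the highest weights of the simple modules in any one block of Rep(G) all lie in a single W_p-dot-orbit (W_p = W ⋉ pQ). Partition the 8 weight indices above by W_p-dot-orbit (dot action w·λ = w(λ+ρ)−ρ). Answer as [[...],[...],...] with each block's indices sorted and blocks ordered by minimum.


C ↔ A_2 under row/col permutation; |W(A_2)| = 6.

Ā_19 reps of the 8 weights (A_2, coords as presented):

  [1] (2, 6)
  [2] (0, 1)
  [3] (0, 1)
  [4] (2, 6)
  [5] (0, 1)
  [6] (2, 6)
  [7] (12, 4)
  [8] (11, 1)

4 distinct reps among the 8 weights ⇒ 4 W_19-linkage classes:

[[1, 4, 6], [2, 3, 5], [7], [8]]


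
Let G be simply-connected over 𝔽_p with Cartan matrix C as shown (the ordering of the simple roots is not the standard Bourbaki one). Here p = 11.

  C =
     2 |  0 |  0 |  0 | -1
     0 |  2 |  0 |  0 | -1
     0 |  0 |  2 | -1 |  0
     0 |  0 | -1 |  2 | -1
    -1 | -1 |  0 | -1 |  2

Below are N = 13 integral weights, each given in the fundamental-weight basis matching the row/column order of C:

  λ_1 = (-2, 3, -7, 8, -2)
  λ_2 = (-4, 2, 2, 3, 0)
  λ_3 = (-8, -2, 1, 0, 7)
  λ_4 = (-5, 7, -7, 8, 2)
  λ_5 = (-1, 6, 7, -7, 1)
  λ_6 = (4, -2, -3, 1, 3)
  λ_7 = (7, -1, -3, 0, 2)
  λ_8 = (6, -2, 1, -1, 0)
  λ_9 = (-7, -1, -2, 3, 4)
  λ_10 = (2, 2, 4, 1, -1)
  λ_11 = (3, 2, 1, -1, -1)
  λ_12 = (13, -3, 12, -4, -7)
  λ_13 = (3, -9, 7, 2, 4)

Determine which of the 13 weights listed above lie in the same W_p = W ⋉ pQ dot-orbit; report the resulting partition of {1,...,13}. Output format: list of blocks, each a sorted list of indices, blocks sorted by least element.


D_5 Cartan matrix, 5 simple roots permuted; ρ=(1,1,1,1,1).

W_11-reps of the 13 weights in Ā_11 (same 5-coord order as C):

  [1] (1, 2, 5, 1, 0) · [2] (1, 1, 3, 0, 2) · [3] (7, 1, 2, 0, 0) · [4] (5, 1, 1, 2, 0) · [5] (4, 3, 2, 0, 0) · [6] (5, 1, 1, 2, 0) · [7] (7, 1, 2, 0, 0) · [8] (7, 1, 2, 0, 0) · [9] (5, 1, 1, 2, 0) · [10] (1, 1, 3, 0, 2) · [11] (4, 3, 2, 0, 0) · [12] (1, 1, 3, 0, 2) · [13] (5, 1, 1, 2, 0)

Partition of {1..13} into 5 W_11-dot-orbits:

[[1], [2, 10, 12], [3, 7, 8], [4, 6, 9, 13], [5, 11]]


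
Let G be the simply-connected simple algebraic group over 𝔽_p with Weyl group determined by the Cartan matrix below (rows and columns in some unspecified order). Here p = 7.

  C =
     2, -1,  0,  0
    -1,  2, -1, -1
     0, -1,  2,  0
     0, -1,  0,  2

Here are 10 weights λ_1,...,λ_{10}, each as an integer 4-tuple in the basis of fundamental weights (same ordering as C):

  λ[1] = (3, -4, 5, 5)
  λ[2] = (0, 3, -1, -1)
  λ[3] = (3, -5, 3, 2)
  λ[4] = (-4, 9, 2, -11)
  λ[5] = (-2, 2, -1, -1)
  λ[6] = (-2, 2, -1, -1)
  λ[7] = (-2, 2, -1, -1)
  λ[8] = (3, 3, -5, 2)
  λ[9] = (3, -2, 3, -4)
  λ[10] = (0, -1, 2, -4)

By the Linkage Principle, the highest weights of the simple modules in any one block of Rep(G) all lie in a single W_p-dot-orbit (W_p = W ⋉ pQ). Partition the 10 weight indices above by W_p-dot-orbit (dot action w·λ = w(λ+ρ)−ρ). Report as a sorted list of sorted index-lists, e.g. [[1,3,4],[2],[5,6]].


Cartan matrix: type D_4 (|W|=192); un-permuting the 4 rows.

Folding the 10 weights λ_j+ρ into Ā_7 (reps in the given 4-coord order):

    λ_1 → (2, 1, 0, 0)
    λ_2 → (1, 2, 0, 0)
    λ_3 → (0, 3, 0, 1)
    λ_4 → (0, 3, 0, 1)
    λ_5 → (1, 2, 0, 0)
    λ_6 → (1, 2, 0, 0)
    λ_7 → (1, 2, 0, 0)
    λ_8 → (0, 3, 0, 1)
    λ_9 → (0, 3, 0, 1)
    λ_10 → (2, 1, 0, 0)

The 10 indices split into 3 linkage classes (same alcove rep ⇔ same W_7-dot-orbit):

[[1, 10], [2, 5, 6, 7], [3, 4, 8, 9]]


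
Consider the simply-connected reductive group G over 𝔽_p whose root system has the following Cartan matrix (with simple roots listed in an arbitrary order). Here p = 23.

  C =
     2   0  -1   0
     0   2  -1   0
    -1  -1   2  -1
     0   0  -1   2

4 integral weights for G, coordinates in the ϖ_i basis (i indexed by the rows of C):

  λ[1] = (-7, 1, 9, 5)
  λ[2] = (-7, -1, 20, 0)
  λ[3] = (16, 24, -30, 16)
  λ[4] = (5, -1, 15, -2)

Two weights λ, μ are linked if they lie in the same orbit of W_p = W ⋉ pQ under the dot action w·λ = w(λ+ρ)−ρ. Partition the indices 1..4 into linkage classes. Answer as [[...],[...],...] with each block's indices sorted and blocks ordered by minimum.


Type D_4, rank 4, |W|=192; reorder rows/cols to standard.

Alcove-folded reps (p=23, 4 weights, presented ϖ-order):

  [1] (6, 2, 4, 6);  [2] (6, 0, 1, 1);  [3] (6, 2, 4, 6);  [4] (6, 0, 1, 1)

2 distinct reps among the 4 weights ⇒ 2 W_23-linkage classes:

[[1, 3], [2, 4]]


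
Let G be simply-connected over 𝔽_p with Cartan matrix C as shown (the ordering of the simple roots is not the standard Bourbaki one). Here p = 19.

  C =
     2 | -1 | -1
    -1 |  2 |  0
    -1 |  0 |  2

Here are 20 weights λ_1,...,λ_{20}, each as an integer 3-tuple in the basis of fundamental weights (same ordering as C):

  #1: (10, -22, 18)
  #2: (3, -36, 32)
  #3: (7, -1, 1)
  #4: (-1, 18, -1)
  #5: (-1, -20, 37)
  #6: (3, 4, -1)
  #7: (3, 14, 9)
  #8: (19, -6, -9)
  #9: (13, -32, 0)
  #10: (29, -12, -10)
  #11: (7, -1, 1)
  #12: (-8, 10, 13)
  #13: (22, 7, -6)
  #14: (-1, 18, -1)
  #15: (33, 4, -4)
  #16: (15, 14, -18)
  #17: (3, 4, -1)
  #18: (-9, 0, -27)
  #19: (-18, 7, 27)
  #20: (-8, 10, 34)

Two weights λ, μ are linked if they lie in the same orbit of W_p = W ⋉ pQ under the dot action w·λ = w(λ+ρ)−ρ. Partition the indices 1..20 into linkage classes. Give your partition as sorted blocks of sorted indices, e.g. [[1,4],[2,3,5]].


Type A_3, rank 3, |W|=24; reorder rows/cols to standard.

Each λ_j+ρ reduced to Ā_19; 3-tuples below use C's row order:

  1: (8, 0, 2) · 2: (1, 2, 4) · 3: (8, 0, 2) · 4: (0, 19, 0) · 5: (0, 19, 0) · 6: (4, 5, 0) · 7: (4, 5, 0) · 8: (7, 4, 7) · 9: (1, 2, 4) · 10: (8, 0, 2) · 11: (8, 0, 2) · 12: (7, 4, 7) · 13: (7, 4, 7) · 14: (0, 19, 0) · 15: (1, 2, 4) · 16: (1, 2, 4) · 17: (4, 5, 0) · 18: (7, 4, 7) · 19: (8, 0, 2) · 20: (8, 7, 1)

These 20 weights hit 6 W_19-dot-orbits; sizes (5, 4, 3, 3, 4, 1):

[[1, 3, 10, 11, 19], [2, 9, 15, 16], [4, 5, 14], [6, 7, 17], [8, 12, 13, 18], [20]]


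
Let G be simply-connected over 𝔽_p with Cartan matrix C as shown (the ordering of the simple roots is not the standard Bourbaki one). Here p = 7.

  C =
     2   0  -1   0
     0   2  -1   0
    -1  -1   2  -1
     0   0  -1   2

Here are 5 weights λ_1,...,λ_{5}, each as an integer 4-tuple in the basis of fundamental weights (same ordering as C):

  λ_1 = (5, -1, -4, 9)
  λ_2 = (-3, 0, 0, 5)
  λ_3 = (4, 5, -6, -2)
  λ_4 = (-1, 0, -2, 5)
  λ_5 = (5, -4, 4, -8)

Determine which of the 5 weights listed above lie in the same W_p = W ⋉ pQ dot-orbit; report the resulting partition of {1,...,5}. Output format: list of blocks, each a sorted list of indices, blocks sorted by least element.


Cartan matrix: type D_4 (|W|=192); un-permuting the 4 rows.

Ā_7 reps of the 5 weights (D_4, coords as presented):

  [1] (3, 3, 0, 1)
  [2] (1, 0, 0, 5)
  [3] (1, 0, 0, 5)
  [4] (1, 0, 0, 5)
  [5] (0, 1, 1, 1)

Grouping the 5 weights by Ā_7-representative: 3 linkage classes.

[[1], [2, 3, 4], [5]]


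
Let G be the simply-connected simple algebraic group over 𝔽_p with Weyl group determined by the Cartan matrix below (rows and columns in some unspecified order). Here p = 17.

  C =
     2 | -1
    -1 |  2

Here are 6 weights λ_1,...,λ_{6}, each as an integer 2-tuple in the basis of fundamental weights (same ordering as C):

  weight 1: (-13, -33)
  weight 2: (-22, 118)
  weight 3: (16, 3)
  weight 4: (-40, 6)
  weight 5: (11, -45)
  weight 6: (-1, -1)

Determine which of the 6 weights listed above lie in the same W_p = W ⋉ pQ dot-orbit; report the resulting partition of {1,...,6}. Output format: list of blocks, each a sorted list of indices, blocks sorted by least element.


A_2 Cartan matrix, 2 simple roots permuted; ρ=(1,1).

Folding the 6 weights λ_j+ρ into Ā_17 (reps in the given 2-coord order):

    λ_1+ρ ↦ (10, 5)
    λ_2+ρ ↦ (13, 0)
    λ_3+ρ ↦ (13, 0)
    λ_4+ρ ↦ (10, 5)
    λ_5+ρ ↦ (10, 5)
    λ_6+ρ ↦ (0, 0)

These 6 weights hit 3 W_17-dot-orbits; sizes (3, 2, 1):

[[1, 4, 5], [2, 3], [6]]


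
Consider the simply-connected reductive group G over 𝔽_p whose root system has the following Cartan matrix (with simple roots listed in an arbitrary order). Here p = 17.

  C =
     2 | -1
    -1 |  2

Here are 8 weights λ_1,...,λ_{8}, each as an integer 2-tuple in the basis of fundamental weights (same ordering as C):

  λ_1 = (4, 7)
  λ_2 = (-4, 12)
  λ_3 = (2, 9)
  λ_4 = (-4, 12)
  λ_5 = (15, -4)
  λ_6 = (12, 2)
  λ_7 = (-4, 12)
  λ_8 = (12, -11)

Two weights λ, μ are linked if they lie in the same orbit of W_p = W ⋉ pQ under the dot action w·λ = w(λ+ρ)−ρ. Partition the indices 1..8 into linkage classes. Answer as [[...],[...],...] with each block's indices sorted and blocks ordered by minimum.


Dynkin diagram of C (from the 2 off-diagonal −1 entries): A_2.

W_17-reps of the 8 weights in Ā_17 (same 2-coord order as C):

  λ_1+ρ ↦ (5, 8);  λ_2+ρ ↦ (3, 10);  λ_3+ρ ↦ (3, 10);  λ_4+ρ ↦ (3, 10);  λ_5+ρ ↦ (13, 3);  λ_6+ρ ↦ (13, 3);  λ_7+ρ ↦ (3, 10);  λ_8+ρ ↦ (3, 10)

Linkage partition of the 8 weights (3 classes, p=17):

[[1], [2, 3, 4, 7, 8], [5, 6]]


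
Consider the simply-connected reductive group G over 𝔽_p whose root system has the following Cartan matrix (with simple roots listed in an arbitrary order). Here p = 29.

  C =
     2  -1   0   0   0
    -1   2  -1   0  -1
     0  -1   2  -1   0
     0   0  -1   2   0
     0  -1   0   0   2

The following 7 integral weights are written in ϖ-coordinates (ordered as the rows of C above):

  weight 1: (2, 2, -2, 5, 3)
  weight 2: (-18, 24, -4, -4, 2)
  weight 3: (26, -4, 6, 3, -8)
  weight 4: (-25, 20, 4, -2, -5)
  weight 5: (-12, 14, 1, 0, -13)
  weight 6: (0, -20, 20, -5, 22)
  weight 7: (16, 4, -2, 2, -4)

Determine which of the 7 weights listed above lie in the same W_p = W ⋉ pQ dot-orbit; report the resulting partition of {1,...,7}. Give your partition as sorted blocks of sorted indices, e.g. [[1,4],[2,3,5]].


Root system D_5: the 5×5 matrix C matches after relabeling.

Folding the 7 weights λ_j+ρ into Ā_29 (reps in the given 5-coord order):

  1: (3, 2, 1, 5, 4)
  2: (17, 1, 1, 2, 3)
  3: (17, 1, 1, 2, 3)
  4: (17, 1, 1, 2, 3)
  5: (3, 2, 1, 5, 4)
  6: (17, 1, 1, 2, 3)
  7: (17, 1, 1, 2, 3)

Grouping the 7 weights by Ā_29-representative: 2 linkage classes.

[[1, 5], [2, 3, 4, 6, 7]]


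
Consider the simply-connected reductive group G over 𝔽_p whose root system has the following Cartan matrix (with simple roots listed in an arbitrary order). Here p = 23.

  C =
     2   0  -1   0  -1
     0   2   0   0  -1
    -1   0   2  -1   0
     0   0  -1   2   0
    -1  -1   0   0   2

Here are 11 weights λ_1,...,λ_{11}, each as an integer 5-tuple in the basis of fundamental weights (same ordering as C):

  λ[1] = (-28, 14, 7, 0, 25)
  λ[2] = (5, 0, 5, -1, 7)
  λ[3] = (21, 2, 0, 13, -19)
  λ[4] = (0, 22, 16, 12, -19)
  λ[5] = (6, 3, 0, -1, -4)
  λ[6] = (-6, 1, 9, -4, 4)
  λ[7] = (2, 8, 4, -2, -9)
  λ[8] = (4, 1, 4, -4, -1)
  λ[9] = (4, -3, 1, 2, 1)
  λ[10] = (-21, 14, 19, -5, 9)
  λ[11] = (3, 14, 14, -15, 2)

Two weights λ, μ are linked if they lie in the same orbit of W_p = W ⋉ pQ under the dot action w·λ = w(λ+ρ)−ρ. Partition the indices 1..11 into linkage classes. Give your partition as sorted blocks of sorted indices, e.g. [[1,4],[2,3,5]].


Dynkin diagram of C (from the 8 off-diagonal −1 entries): A_5.

Folding the 11 weights λ_j+ρ into Ā_23 (reps in the given 5-coord order):

  λ_1+ρ ↦ (4, 1, 1, 0, 3);  λ_2+ρ ↦ (6, 1, 6, 0, 8);  λ_3+ρ ↦ (4, 1, 1, 0, 3);  λ_4+ρ ↦ (10, 1, 0, 0, 7);  λ_5+ρ ↦ (4, 1, 1, 0, 3);  λ_6+ρ ↦ (5, 2, 2, 3, 0);  λ_7+ρ ↦ (4, 1, 1, 0, 3);  λ_8+ρ ↦ (5, 2, 2, 3, 0);  λ_9+ρ ↦ (5, 2, 2, 3, 0);  λ_10+ρ ↦ (6, 3, 2, 2, 10);  λ_11+ρ ↦ (4, 1, 1, 0, 3)

5 distinct reps among the 11 weights ⇒ 5 W_23-linkage classes:

[[1, 3, 5, 7, 11], [2], [4], [6, 8, 9], [10]]


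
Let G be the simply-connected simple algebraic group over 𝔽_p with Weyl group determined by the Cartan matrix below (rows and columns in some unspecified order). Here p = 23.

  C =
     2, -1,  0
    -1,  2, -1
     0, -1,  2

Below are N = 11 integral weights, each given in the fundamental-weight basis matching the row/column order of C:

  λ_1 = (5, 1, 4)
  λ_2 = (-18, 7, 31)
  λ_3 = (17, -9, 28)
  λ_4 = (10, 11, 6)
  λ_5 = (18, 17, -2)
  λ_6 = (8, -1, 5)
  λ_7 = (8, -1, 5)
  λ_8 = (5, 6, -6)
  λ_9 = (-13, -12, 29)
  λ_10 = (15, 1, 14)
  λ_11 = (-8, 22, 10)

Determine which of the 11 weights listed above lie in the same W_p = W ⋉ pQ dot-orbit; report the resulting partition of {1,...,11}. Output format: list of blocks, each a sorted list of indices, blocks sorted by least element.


Cartan matrix: type A_3 (|W|=24); un-permuting the 3 rows.

λ_j+ρ reflected into Ā_23 (⟨·,θ^∨⟩≤23); 3-tuples as given:

    λ_1 → (6, 2, 5)
    λ_2 → (9, 0, 6)
    λ_3 → (6, 2, 5)
    λ_4 → (4, 12, 0)
    λ_5 → (5, 4, 13)
    λ_6 → (9, 0, 6)
    λ_7 → (9, 0, 6)
    λ_8 → (6, 2, 5)
    λ_9 → (4, 12, 0)
    λ_10 → (6, 2, 5)
    λ_11 → (4, 12, 0)

4 distinct reps among the 11 weights ⇒ 4 W_23-linkage classes:

[[1, 3, 8, 10], [2, 6, 7], [4, 9, 11], [5]]


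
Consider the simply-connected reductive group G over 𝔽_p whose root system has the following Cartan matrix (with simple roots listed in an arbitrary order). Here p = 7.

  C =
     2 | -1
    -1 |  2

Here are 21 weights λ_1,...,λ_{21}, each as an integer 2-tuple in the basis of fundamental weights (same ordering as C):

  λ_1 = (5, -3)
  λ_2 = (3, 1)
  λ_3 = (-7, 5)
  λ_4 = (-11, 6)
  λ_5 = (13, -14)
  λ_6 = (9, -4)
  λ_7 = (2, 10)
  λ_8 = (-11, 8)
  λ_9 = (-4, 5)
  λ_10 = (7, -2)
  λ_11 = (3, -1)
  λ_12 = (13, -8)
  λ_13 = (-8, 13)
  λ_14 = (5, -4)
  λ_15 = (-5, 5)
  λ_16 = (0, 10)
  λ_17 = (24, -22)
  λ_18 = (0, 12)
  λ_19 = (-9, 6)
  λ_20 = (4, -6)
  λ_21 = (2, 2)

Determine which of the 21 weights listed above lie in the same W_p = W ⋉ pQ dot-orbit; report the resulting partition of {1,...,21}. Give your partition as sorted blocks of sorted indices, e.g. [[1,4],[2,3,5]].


A_2 Cartan matrix, 2 simple roots permuted; ρ=(1,1).

Each λ_j+ρ reduced to Ā_7; 2-tuples below use C's row order:

  1: (4, 2);  2: (4, 2);  3: (6, 0);  4: (4, 0);  5: (6, 0);  6: (4, 0);  7: (4, 0);  8: (4, 2);  9: (3, 3);  10: (6, 0);  11: (4, 0);  12: (0, 0);  13: (0, 0);  14: (3, 3);  15: (4, 2);  16: (4, 2);  17: (4, 0);  18: (6, 0);  19: (6, 0);  20: (0, 5);  21: (3, 3)

The 21 indices split into 6 linkage classes (same alcove rep ⇔ same W_7-dot-orbit):

[[1, 2, 8, 15, 16], [3, 5, 10, 18, 19], [4, 6, 7, 11, 17], [9, 14, 21], [12, 13], [20]]


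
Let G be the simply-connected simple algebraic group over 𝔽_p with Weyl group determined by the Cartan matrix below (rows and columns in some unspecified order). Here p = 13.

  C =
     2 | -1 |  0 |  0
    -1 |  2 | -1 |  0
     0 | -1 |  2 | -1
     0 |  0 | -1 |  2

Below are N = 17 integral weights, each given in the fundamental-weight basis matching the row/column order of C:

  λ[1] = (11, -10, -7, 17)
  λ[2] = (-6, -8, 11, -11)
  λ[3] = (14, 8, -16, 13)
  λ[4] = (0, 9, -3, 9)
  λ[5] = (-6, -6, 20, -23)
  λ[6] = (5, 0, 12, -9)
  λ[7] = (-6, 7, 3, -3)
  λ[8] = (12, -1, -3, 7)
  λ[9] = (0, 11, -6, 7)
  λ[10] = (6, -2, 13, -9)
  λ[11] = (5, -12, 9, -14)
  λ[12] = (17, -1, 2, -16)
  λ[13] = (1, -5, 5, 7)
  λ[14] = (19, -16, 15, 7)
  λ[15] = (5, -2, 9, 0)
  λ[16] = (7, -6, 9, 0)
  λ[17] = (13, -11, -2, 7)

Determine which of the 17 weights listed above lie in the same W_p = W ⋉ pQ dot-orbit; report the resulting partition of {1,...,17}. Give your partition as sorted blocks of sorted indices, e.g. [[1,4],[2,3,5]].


Dynkin diagram of C (from the 6 off-diagonal −1 entries): A_4.

Each λ_j+ρ reduced to Ā_13; 4-tuples below use C's row order:

  1: (2, 1, 7, 2) · 2: (2, 5, 5, 0) · 3: (1, 2, 2, 7) · 4: (5, 3, 2, 2) · 5: (5, 3, 2, 2) · 6: (1, 0, 5, 1) · 7: (5, 3, 2, 2) · 8: (5, 2, 0, 0) · 9: (2, 5, 5, 0) · 10: (1, 0, 5, 1) · 11: (2, 5, 5, 0) · 12: (2, 5, 5, 0) · 13: (1, 2, 2, 7) · 14: (5, 3, 2, 2) · 15: (2, 1, 7, 2) · 16: (2, 5, 5, 0) · 17: (2, 1, 7, 2)

The 17 indices split into 6 linkage classes (same alcove rep ⇔ same W_13-dot-orbit):

[[1, 15, 17], [2, 9, 11, 12, 16], [3, 13], [4, 5, 7, 14], [6, 10], [8]]


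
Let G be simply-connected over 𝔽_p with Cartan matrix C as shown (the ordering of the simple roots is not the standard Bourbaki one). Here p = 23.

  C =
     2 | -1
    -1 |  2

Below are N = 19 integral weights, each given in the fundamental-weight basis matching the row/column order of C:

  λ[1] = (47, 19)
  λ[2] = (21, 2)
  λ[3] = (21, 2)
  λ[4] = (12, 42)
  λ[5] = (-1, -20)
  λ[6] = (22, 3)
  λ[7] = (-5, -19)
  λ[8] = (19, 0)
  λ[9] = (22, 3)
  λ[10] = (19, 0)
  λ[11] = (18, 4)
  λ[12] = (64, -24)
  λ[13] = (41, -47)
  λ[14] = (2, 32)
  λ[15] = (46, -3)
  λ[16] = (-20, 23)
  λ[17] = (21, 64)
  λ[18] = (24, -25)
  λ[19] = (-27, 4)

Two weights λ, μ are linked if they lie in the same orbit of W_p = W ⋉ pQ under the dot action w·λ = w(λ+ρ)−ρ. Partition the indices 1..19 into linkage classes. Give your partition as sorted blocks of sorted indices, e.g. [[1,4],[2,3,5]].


A_2 Cartan matrix, 2 simple roots permuted; ρ=(1,1).

λ_j+ρ reflected into Ā_23 (⟨·,θ^∨⟩≤23); 2-tuples as given:

    λ_1+ρ ↦ (20, 1)
    λ_2+ρ ↦ (20, 1)
    λ_3+ρ ↦ (20, 1)
    λ_4+ρ ↦ (10, 10)
    λ_5+ρ ↦ (19, 0)
    λ_6+ρ ↦ (19, 0)
    λ_7+ρ ↦ (18, 4)
    λ_8+ρ ↦ (20, 1)
    λ_9+ρ ↦ (19, 0)
    λ_10+ρ ↦ (20, 1)
    λ_11+ρ ↦ (18, 4)
    λ_12+ρ ↦ (19, 0)
    λ_13+ρ ↦ (19, 0)
    λ_14+ρ ↦ (10, 10)
    λ_15+ρ ↦ (1, 21)
    λ_16+ρ ↦ (18, 4)
    λ_17+ρ ↦ (18, 4)
    λ_18+ρ ↦ (1, 21)
    λ_19+ρ ↦ (2, 18)

Partition of {1..19} into 6 W_23-dot-orbits:

[[1, 2, 3, 8, 10], [4, 14], [5, 6, 9, 12, 13], [7, 11, 16, 17], [15, 18], [19]]


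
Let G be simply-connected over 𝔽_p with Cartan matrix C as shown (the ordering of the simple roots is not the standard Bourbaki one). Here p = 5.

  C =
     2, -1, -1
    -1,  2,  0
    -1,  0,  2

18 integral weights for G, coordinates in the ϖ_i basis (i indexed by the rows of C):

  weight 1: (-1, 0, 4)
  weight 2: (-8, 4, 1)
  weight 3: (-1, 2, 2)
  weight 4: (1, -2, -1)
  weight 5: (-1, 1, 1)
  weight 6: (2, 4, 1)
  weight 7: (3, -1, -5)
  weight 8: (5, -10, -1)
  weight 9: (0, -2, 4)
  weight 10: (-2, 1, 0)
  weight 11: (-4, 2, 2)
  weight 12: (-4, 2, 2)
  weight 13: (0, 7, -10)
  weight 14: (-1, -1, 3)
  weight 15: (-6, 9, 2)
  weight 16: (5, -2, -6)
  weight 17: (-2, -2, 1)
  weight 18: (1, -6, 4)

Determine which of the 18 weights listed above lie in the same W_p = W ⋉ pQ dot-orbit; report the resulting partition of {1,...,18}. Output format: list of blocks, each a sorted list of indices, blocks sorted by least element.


Root system A_3: the 3×3 matrix C matches after relabeling.

Ā_5 reps of the 18 weights (A_3, coords as presented):

  λ_1+ρ ↦ (0, 0, 4) · λ_2+ρ ↦ (0, 0, 3) · λ_3+ρ ↦ (0, 2, 2) · λ_4+ρ ↦ (1, 1, 0) · λ_5+ρ ↦ (0, 2, 2) · λ_6+ρ ↦ (0, 0, 3) · λ_7+ρ ↦ (0, 0, 4) · λ_8+ρ ↦ (1, 1, 0) · λ_9+ρ ↦ (0, 0, 4) · λ_10+ρ ↦ (1, 1, 0) · λ_11+ρ ↦ (3, 0, 0) · λ_12+ρ ↦ (3, 0, 0) · λ_13+ρ ↦ (1, 1, 0) · λ_14+ρ ↦ (0, 0, 4) · λ_15+ρ ↦ (0, 0, 3) · λ_16+ρ ↦ (0, 0, 4) · λ_17+ρ ↦ (1, 1, 0) · λ_18+ρ ↦ (3, 0, 0)

These 18 weights hit 5 W_5-dot-orbits; sizes (5, 3, 2, 5, 3):

[[1, 7, 9, 14, 16], [2, 6, 15], [3, 5], [4, 8, 10, 13, 17], [11, 12, 18]]


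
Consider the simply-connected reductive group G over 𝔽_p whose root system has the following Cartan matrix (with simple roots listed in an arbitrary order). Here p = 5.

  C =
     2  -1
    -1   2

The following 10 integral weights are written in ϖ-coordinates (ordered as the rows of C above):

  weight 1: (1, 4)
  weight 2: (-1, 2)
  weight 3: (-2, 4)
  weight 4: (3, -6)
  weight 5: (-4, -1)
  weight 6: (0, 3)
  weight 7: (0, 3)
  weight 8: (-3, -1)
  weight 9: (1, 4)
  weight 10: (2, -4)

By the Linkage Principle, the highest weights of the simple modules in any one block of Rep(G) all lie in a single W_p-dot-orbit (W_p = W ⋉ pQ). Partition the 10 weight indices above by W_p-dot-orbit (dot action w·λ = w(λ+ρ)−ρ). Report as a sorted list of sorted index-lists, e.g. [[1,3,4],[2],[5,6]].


Root system A_2: the 2×2 matrix C matches after relabeling.

Each λ_j+ρ reduced to Ā_5; 2-tuples below use C's row order:

  [1] (0, 3) · [2] (0, 3) · [3] (1, 4) · [4] (1, 4) · [5] (0, 3) · [6] (1, 4) · [7] (1, 4) · [8] (0, 2) · [9] (0, 3) · [10] (0, 3)

3 distinct reps among the 10 weights ⇒ 3 W_5-linkage classes:

[[1, 2, 5, 9, 10], [3, 4, 6, 7], [8]]


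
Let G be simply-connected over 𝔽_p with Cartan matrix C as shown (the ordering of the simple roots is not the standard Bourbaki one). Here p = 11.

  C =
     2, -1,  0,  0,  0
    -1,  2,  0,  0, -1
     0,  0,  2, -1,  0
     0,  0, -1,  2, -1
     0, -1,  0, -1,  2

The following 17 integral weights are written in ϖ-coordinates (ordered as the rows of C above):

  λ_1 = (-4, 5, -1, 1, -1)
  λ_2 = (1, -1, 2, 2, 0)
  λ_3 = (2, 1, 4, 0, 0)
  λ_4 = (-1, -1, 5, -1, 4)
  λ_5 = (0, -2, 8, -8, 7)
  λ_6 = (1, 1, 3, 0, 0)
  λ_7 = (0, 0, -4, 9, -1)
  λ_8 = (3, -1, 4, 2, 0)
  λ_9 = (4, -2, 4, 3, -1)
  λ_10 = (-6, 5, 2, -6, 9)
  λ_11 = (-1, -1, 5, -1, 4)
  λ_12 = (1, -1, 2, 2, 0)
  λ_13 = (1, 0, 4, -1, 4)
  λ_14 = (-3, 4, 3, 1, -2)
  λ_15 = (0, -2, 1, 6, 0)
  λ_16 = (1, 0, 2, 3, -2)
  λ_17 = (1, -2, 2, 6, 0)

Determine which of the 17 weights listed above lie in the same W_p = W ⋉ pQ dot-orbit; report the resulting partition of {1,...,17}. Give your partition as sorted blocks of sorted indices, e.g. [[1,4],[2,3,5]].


C ↔ A_5 under row/col permutation; |W(A_5)| = 720.

Each λ_j+ρ reduced to Ā_11; 5-tuples below use C's row order:

    [1] (3, 3, 0, 2, 0)
    [2] (2, 0, 3, 3, 1)
    [3] (2, 2, 4, 1, 1)
    [4] (0, 0, 6, 0, 5)
    [5] (0, 1, 2, 7, 0)
    [6] (2, 2, 4, 1, 1)
    [7] (0, 1, 2, 7, 0)
    [8] (2, 0, 3, 3, 1)
    [9] (2, 0, 3, 3, 1)
    [10] (0, 1, 3, 0, 5)
    [11] (0, 0, 6, 0, 5)
    [12] (2, 0, 3, 3, 1)
    [13] (0, 1, 3, 0, 5)
    [14] (2, 2, 4, 1, 1)
    [15] (0, 1, 2, 7, 0)
    [16] (2, 0, 3, 3, 1)
    [17] (0, 1, 2, 7, 0)

Partition of {1..17} into 6 W_11-dot-orbits:

[[1], [2, 8, 9, 12, 16], [3, 6, 14], [4, 11], [5, 7, 15, 17], [10, 13]]


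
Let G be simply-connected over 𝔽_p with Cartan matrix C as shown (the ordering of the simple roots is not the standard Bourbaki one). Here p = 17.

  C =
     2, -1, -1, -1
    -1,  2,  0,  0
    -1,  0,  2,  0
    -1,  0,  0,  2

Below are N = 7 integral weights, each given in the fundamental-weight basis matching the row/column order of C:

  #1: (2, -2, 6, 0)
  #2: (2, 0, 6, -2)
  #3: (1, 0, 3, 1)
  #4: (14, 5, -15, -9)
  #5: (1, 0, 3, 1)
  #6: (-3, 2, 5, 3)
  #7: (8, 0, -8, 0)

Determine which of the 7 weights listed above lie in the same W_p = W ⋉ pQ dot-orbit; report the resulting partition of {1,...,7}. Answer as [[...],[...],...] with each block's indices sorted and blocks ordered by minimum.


Cartan matrix: type D_4 (|W|=192); un-permuting the 4 rows.

Ā_17 reps of the 7 weights (D_4, coords as presented):

  [1] (2, 1, 7, 1)
  [2] (2, 1, 7, 1)
  [3] (2, 1, 4, 2)
  [4] (2, 1, 7, 1)
  [5] (2, 1, 4, 2)
  [6] (2, 1, 4, 2)
  [7] (2, 1, 7, 1)

2 distinct reps among the 7 weights ⇒ 2 W_17-linkage classes:

[[1, 2, 4, 7], [3, 5, 6]]


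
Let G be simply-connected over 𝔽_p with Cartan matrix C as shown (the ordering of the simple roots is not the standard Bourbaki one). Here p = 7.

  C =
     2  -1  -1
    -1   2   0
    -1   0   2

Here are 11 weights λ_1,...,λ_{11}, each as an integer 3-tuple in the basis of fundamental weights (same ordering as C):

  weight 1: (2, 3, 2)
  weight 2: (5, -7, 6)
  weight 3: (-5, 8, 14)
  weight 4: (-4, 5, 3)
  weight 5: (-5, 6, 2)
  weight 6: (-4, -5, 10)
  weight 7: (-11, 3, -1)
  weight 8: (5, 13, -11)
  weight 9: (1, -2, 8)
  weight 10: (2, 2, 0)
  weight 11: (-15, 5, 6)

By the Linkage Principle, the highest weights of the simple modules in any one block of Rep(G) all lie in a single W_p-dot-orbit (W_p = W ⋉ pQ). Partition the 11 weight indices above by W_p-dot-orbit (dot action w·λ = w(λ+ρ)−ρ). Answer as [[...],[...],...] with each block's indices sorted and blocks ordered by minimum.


C ↔ A_3 under row/col permutation; |W(A_3)| = 24.

Folding the 11 weights λ_j+ρ into Ā_7 (reps in the given 3-coord order):

  [1] (3, 1, 0) · [2] (0, 0, 1) · [3] (2, 1, 3) · [4] (3, 3, 1) · [5] (3, 3, 1) · [6] (3, 1, 0) · [7] (3, 3, 1) · [8] (3, 3, 1) · [9] (2, 1, 3) · [10] (3, 3, 1) · [11] (0, 0, 1)

These 11 weights hit 4 W_7-dot-orbits; sizes (2, 2, 2, 5):

[[1, 6], [2, 11], [3, 9], [4, 5, 7, 8, 10]]


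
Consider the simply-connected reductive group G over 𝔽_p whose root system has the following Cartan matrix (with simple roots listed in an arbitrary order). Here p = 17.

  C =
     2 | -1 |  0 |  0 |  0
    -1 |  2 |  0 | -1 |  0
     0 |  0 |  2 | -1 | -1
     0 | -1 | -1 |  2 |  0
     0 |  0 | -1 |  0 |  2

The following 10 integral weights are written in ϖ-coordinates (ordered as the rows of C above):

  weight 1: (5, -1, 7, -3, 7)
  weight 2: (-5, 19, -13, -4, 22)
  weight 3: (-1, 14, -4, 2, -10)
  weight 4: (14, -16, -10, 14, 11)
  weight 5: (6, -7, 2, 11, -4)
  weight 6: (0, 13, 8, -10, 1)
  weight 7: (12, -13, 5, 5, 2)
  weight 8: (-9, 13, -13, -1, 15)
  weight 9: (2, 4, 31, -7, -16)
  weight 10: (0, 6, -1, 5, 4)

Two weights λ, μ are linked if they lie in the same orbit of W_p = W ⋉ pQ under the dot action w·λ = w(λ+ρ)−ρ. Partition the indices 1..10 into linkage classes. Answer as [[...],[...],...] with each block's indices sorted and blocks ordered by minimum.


Root system A_5: the 5×5 matrix C matches after relabeling.

Alcove-folded reps (p=17, 10 weights, presented ϖ-order):

    λ_1+ρ ↦ (1, 2, 6, 0, 5)
    λ_2+ρ ↦ (1, 6, 0, 6, 3)
    λ_3+ρ ↦ (1, 5, 0, 9, 2)
    λ_4+ρ ↦ (1, 5, 0, 9, 2)
    λ_5+ρ ↦ (1, 6, 0, 6, 3)
    λ_6+ρ ↦ (1, 5, 0, 9, 2)
    λ_7+ρ ↦ (1, 6, 0, 6, 3)
    λ_8+ρ ↦ (1, 6, 0, 6, 3)
    λ_9+ρ ↦ (1, 5, 0, 9, 2)
    λ_10+ρ ↦ (1, 6, 0, 6, 3)

Grouping the 10 weights by Ā_17-representative: 3 linkage classes.

[[1], [2, 5, 7, 8, 10], [3, 4, 6, 9]]


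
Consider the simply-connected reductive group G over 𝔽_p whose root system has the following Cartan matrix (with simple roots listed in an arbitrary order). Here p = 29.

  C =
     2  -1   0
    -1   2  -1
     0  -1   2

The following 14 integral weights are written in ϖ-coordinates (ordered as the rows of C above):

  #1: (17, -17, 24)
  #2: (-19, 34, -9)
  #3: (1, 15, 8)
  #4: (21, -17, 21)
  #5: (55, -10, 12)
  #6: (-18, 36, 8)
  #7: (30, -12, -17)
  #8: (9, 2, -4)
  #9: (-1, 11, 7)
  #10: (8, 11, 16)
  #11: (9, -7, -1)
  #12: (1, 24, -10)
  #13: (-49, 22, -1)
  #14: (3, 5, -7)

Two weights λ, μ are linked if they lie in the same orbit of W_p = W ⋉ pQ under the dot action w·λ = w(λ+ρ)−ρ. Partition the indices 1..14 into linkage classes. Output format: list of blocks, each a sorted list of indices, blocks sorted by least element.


Cartan matrix: type A_3 (|W|=24); un-permuting the 3 rows.

W_29-reps of the 14 weights in Ā_29 (same 3-coord order as C):

  [1] (2, 16, 9)
  [2] (12, 9, 2)
  [3] (2, 16, 9)
  [4] (6, 16, 6)
  [5] (2, 16, 9)
  [6] (0, 12, 8)
  [7] (2, 16, 9)
  [8] (10, 0, 3)
  [9] (0, 12, 8)
  [10] (0, 12, 8)
  [11] (4, 0, 6)
  [12] (2, 16, 9)
  [13] (4, 0, 6)
  [14] (4, 0, 6)

Partition of {1..14} into 6 W_29-dot-orbits:

[[1, 3, 5, 7, 12], [2], [4], [6, 9, 10], [8], [11, 13, 14]]


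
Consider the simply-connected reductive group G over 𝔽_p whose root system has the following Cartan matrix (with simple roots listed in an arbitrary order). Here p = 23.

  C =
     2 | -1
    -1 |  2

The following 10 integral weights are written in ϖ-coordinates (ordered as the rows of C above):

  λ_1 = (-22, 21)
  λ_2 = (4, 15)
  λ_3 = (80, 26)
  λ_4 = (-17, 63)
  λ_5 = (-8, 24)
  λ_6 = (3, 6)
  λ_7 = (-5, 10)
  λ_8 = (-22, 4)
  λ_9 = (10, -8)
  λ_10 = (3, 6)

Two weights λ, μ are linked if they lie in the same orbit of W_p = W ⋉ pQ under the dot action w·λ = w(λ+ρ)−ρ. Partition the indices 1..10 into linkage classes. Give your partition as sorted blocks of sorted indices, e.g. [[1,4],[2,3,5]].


Dynkin diagram of C (from the 2 off-diagonal −1 entries): A_2.

λ_j+ρ reflected into Ā_23 (⟨·,θ^∨⟩≤23); 2-tuples as given:

    λ_1 → (21, 1)
    λ_2 → (5, 16)
    λ_3 → (4, 7)
    λ_4 → (5, 16)
    λ_5 → (5, 16)
    λ_6 → (4, 7)
    λ_7 → (4, 7)
    λ_8 → (5, 16)
    λ_9 → (4, 7)
    λ_10 → (4, 7)

The 10 indices split into 3 linkage classes (same alcove rep ⇔ same W_23-dot-orbit):

[[1], [2, 4, 5, 8], [3, 6, 7, 9, 10]]


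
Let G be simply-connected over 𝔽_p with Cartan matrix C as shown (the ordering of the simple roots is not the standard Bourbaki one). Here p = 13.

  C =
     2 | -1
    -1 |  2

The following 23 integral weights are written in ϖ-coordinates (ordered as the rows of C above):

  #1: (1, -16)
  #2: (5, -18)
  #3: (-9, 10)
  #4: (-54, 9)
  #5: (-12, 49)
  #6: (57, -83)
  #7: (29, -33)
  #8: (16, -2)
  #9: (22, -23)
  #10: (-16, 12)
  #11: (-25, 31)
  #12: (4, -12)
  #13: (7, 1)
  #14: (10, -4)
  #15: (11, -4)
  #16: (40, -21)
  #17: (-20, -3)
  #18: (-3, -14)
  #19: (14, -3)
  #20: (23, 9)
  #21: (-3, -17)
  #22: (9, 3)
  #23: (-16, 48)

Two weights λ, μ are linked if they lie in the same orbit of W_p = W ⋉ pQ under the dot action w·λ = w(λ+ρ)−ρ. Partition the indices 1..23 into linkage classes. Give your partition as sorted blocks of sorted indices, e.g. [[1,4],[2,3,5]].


Type A_2, rank 2, |W|=6; reorder rows/cols to standard.

W_13-reps of the 23 weights in Ā_13 (same 2-coord order as C):

  λ_1 → (11, 0) · λ_2 → (7, 2) · λ_3 → (8, 3) · λ_4 → (9, 3) · λ_5 → (11, 0) · λ_6 → (7, 2) · λ_7 → (7, 2) · λ_8 → (9, 3) · λ_9 → (9, 3) · λ_10 → (11, 0) · λ_11 → (6, 5) · λ_12 → (6, 5) · λ_13 → (8, 2) · λ_14 → (8, 3) · λ_15 → (9, 3) · λ_16 → (6, 5) · λ_17 → (6, 5) · λ_18 → (11, 0) · λ_19 → (11, 0) · λ_20 → (8, 3) · λ_21 → (8, 3) · λ_22 → (9, 3) · λ_23 → (8, 3)

Linkage partition of the 23 weights (6 classes, p=13):

[[1, 5, 10, 18, 19], [2, 6, 7], [3, 14, 20, 21, 23], [4, 8, 9, 15, 22], [11, 12, 16, 17], [13]]


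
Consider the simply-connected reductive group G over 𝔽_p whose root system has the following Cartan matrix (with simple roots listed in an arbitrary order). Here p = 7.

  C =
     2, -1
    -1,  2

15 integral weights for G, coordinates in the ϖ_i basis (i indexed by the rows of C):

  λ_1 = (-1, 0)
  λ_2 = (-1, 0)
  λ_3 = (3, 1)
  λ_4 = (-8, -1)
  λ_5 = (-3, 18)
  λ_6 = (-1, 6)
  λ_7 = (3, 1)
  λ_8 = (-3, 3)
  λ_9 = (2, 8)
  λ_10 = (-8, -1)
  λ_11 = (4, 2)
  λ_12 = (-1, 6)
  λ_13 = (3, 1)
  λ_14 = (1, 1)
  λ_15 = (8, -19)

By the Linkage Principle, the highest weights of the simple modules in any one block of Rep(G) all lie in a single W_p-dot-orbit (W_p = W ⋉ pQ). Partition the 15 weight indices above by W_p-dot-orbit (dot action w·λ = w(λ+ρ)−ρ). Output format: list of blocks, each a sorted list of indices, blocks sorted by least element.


Root system A_2: the 2×2 matrix C matches after relabeling.

λ_j+ρ reflected into Ā_7 (⟨·,θ^∨⟩≤7); 2-tuples as given:

  [1] (0, 1) · [2] (0, 1) · [3] (4, 2) · [4] (0, 7) · [5] (2, 2) · [6] (0, 7) · [7] (4, 2) · [8] (2, 2) · [9] (2, 2) · [10] (0, 7) · [11] (4, 2) · [12] (0, 7) · [13] (4, 2) · [14] (2, 2) · [15] (2, 2)

Partition of {1..15} into 4 W_7-dot-orbits:

[[1, 2], [3, 7, 11, 13], [4, 6, 10, 12], [5, 8, 9, 14, 15]]


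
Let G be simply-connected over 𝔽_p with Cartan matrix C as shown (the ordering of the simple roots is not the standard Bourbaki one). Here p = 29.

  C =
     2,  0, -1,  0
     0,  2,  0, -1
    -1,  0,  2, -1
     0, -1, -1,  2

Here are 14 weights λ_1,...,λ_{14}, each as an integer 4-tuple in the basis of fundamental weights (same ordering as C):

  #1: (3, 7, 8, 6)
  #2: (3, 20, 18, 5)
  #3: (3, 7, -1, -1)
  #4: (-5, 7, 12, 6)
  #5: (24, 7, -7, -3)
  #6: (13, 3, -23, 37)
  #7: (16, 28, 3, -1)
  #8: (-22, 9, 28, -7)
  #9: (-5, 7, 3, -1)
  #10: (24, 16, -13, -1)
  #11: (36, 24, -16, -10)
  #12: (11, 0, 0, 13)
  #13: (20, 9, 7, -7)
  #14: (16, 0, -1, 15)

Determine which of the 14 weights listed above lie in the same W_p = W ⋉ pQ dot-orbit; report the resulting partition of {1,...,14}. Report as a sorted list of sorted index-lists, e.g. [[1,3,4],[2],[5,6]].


Type A_4, rank 4, |W|=120; reorder rows/cols to standard.

λ_j+ρ reflected into Ā_29 (⟨·,θ^∨⟩≤29); 4-tuples as given:

    [1] (4, 8, 9, 7)
    [2] (17, 0, 2, 6)
    [3] (4, 8, 0, 0)
    [4] (4, 8, 9, 7)
    [5] (17, 0, 2, 6)
    [6] (4, 8, 9, 7)
    [7] (4, 8, 0, 0)
    [8] (17, 0, 2, 6)
    [9] (4, 8, 0, 0)
    [10] (12, 4, 0, 12)
    [11] (4, 8, 9, 7)
    [12] (12, 1, 1, 14)
    [13] (17, 0, 2, 6)
    [14] (12, 4, 0, 12)

5 distinct reps among the 14 weights ⇒ 5 W_29-linkage classes:

[[1, 4, 6, 11], [2, 5, 8, 13], [3, 7, 9], [10, 14], [12]]


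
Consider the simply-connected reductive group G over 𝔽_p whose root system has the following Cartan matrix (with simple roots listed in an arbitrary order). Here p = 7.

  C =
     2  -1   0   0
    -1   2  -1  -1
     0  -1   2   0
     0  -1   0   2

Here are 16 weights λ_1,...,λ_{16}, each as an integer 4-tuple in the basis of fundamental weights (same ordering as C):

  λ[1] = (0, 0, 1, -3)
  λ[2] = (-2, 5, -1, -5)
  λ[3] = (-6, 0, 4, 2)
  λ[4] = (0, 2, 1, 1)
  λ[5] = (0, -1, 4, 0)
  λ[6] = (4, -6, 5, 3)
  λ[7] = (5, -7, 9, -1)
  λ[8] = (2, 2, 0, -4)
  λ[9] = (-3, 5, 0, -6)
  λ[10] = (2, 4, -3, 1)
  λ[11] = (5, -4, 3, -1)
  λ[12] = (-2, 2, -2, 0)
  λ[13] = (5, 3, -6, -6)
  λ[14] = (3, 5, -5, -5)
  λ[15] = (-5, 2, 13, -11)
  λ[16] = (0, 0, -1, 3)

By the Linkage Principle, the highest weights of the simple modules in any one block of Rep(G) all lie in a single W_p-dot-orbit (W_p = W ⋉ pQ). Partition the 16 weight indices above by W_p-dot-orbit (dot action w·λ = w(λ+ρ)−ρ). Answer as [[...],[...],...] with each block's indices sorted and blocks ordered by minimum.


C ↔ D_4 under row/col permutation; |W(D_4)| = 192.

Ā_7 reps of the 16 weights (D_4, coords as presented):

  1: (0, 1, 1, 1) · 2: (1, 1, 0, 4) · 3: (1, 1, 1, 1) · 4: (0, 1, 1, 1) · 5: (1, 0, 5, 1) · 6: (0, 1, 1, 1) · 7: (3, 0, 1, 3) · 8: (3, 0, 1, 3) · 9: (1, 1, 0, 4) · 10: (0, 1, 1, 1) · 11: (3, 0, 1, 3) · 12: (1, 1, 1, 1) · 13: (0, 1, 1, 1) · 14: (1, 1, 1, 1) · 15: (3, 0, 1, 3) · 16: (1, 1, 0, 4)

Linkage partition of the 16 weights (5 classes, p=7):

[[1, 4, 6, 10, 13], [2, 9, 16], [3, 12, 14], [5], [7, 8, 11, 15]]


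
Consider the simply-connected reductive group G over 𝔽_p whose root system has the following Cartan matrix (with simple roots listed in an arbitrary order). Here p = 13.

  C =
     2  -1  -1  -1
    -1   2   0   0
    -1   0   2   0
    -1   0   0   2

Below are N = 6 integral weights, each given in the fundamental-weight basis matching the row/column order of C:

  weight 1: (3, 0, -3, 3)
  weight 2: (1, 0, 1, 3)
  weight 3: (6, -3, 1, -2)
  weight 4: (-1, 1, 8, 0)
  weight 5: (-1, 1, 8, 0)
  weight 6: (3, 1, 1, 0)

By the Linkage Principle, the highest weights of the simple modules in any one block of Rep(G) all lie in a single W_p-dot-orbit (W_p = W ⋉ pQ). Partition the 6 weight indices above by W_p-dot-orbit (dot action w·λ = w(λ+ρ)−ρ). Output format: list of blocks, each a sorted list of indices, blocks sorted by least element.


Type D_4, rank 4, |W|=192; reorder rows/cols to standard.

Alcove-folded reps (p=13, 6 weights, presented ϖ-order):

  1: (2, 1, 2, 4) · 2: (2, 1, 2, 4) · 3: (4, 2, 2, 1) · 4: (0, 2, 9, 1) · 5: (0, 2, 9, 1) · 6: (4, 2, 2, 1)

3 distinct reps among the 6 weights ⇒ 3 W_13-linkage classes:

[[1, 2], [3, 6], [4, 5]]
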